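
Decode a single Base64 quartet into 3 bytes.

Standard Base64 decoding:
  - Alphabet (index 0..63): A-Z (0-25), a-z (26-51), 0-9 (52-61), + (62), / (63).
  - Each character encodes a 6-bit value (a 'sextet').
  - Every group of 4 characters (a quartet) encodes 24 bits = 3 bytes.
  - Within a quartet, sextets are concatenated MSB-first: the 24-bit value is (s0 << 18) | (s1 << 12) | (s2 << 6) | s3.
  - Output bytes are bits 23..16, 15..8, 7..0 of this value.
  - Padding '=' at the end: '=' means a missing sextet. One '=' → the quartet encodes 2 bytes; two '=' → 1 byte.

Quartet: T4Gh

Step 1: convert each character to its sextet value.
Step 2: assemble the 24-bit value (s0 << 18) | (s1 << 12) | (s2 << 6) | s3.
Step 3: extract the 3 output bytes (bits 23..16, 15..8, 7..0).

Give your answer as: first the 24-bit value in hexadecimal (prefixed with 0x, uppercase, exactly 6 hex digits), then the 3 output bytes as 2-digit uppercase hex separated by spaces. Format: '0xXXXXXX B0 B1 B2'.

Sextets: T=19, 4=56, G=6, h=33
24-bit: (19<<18) | (56<<12) | (6<<6) | 33
      = 0x4C0000 | 0x038000 | 0x000180 | 0x000021
      = 0x4F81A1
Bytes: (v>>16)&0xFF=4F, (v>>8)&0xFF=81, v&0xFF=A1

Answer: 0x4F81A1 4F 81 A1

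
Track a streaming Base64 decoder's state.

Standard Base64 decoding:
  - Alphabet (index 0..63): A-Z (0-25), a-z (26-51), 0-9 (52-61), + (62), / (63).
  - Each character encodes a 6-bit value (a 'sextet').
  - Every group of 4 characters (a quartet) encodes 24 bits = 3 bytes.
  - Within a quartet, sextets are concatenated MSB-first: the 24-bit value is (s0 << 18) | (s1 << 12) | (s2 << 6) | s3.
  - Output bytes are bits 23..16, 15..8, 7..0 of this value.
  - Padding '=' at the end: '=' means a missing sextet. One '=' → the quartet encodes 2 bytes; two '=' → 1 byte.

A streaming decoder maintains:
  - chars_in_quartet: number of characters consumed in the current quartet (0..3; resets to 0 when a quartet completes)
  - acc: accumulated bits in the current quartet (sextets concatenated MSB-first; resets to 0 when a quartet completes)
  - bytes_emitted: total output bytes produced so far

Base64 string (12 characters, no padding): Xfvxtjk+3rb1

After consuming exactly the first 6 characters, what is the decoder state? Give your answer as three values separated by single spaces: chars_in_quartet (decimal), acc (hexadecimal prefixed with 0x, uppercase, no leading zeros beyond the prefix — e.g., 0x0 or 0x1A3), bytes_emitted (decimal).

Answer: 2 0xB63 3

Derivation:
After char 0 ('X'=23): chars_in_quartet=1 acc=0x17 bytes_emitted=0
After char 1 ('f'=31): chars_in_quartet=2 acc=0x5DF bytes_emitted=0
After char 2 ('v'=47): chars_in_quartet=3 acc=0x177EF bytes_emitted=0
After char 3 ('x'=49): chars_in_quartet=4 acc=0x5DFBF1 -> emit 5D FB F1, reset; bytes_emitted=3
After char 4 ('t'=45): chars_in_quartet=1 acc=0x2D bytes_emitted=3
After char 5 ('j'=35): chars_in_quartet=2 acc=0xB63 bytes_emitted=3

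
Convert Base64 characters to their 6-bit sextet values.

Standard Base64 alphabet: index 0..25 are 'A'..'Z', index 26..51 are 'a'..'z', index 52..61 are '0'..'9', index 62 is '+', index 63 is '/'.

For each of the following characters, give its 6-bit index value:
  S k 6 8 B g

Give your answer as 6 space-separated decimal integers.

Answer: 18 36 58 60 1 32

Derivation:
'S': A..Z range, ord('S') − ord('A') = 18
'k': a..z range, 26 + ord('k') − ord('a') = 36
'6': 0..9 range, 52 + ord('6') − ord('0') = 58
'8': 0..9 range, 52 + ord('8') − ord('0') = 60
'B': A..Z range, ord('B') − ord('A') = 1
'g': a..z range, 26 + ord('g') − ord('a') = 32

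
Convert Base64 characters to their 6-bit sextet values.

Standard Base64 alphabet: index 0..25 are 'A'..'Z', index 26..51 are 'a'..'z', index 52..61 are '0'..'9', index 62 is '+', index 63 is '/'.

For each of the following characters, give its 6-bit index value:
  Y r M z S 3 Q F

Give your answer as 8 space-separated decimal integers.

'Y': A..Z range, ord('Y') − ord('A') = 24
'r': a..z range, 26 + ord('r') − ord('a') = 43
'M': A..Z range, ord('M') − ord('A') = 12
'z': a..z range, 26 + ord('z') − ord('a') = 51
'S': A..Z range, ord('S') − ord('A') = 18
'3': 0..9 range, 52 + ord('3') − ord('0') = 55
'Q': A..Z range, ord('Q') − ord('A') = 16
'F': A..Z range, ord('F') − ord('A') = 5

Answer: 24 43 12 51 18 55 16 5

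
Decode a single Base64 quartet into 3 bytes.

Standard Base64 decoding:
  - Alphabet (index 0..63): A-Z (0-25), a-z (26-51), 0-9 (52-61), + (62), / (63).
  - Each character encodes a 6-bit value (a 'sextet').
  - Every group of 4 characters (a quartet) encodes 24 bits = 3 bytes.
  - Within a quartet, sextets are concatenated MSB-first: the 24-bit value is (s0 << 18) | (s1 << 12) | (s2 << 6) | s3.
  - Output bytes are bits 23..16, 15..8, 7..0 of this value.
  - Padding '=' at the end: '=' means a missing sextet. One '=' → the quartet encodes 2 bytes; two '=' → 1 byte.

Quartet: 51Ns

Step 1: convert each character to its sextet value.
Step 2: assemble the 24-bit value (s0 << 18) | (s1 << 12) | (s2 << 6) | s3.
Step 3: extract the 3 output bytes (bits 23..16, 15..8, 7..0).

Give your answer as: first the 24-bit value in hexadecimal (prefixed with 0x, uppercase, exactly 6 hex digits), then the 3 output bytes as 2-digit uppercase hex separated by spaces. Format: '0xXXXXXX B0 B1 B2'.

Answer: 0xE7536C E7 53 6C

Derivation:
Sextets: 5=57, 1=53, N=13, s=44
24-bit: (57<<18) | (53<<12) | (13<<6) | 44
      = 0xE40000 | 0x035000 | 0x000340 | 0x00002C
      = 0xE7536C
Bytes: (v>>16)&0xFF=E7, (v>>8)&0xFF=53, v&0xFF=6C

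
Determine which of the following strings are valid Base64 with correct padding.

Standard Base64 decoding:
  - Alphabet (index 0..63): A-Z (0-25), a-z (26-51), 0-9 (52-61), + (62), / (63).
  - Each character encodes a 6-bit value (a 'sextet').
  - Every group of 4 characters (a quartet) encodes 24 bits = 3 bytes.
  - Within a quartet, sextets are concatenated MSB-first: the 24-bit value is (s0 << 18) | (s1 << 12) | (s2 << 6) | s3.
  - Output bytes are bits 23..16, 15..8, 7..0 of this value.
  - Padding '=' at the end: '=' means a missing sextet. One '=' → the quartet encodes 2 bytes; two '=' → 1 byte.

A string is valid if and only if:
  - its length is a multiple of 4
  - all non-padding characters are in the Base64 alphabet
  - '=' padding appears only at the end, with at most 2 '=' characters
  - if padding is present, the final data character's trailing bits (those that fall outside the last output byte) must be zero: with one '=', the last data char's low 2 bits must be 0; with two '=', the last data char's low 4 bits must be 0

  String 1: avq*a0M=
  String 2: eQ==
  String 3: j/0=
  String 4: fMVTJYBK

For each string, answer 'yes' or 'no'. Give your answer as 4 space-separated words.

Answer: no yes yes yes

Derivation:
String 1: 'avq*a0M=' → invalid (bad char(s): ['*'])
String 2: 'eQ==' → valid
String 3: 'j/0=' → valid
String 4: 'fMVTJYBK' → valid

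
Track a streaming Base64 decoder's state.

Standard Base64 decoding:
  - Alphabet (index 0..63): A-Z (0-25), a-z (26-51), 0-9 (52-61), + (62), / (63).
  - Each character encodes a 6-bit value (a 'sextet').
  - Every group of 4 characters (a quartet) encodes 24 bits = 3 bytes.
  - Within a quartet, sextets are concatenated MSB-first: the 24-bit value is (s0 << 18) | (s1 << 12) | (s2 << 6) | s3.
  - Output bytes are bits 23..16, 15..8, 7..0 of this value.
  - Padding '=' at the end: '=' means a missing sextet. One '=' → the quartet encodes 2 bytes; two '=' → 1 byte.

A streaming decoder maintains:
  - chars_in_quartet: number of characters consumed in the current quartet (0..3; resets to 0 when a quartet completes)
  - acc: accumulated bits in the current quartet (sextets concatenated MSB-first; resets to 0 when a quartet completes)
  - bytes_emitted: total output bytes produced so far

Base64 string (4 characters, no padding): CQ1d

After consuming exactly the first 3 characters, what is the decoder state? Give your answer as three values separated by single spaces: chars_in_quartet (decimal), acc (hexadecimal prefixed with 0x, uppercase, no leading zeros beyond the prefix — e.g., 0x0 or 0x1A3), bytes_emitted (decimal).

Answer: 3 0x2435 0

Derivation:
After char 0 ('C'=2): chars_in_quartet=1 acc=0x2 bytes_emitted=0
After char 1 ('Q'=16): chars_in_quartet=2 acc=0x90 bytes_emitted=0
After char 2 ('1'=53): chars_in_quartet=3 acc=0x2435 bytes_emitted=0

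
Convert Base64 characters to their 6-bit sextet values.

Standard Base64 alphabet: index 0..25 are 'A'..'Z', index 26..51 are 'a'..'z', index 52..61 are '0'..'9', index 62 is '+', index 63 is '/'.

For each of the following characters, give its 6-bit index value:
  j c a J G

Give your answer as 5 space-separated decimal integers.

'j': a..z range, 26 + ord('j') − ord('a') = 35
'c': a..z range, 26 + ord('c') − ord('a') = 28
'a': a..z range, 26 + ord('a') − ord('a') = 26
'J': A..Z range, ord('J') − ord('A') = 9
'G': A..Z range, ord('G') − ord('A') = 6

Answer: 35 28 26 9 6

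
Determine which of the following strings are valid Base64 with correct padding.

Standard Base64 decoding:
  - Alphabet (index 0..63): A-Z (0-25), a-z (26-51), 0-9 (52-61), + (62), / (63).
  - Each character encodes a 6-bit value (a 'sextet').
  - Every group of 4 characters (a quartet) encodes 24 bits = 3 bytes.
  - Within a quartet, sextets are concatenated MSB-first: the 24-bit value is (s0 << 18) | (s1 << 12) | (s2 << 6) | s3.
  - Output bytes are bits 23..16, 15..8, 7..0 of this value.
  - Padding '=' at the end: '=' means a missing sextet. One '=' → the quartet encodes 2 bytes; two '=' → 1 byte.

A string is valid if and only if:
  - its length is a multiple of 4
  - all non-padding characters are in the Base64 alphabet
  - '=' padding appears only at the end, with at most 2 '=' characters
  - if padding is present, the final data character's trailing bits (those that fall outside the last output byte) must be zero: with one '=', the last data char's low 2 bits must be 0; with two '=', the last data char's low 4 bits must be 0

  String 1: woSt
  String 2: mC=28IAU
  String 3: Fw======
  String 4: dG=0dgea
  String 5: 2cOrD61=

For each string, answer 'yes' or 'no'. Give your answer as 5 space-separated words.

String 1: 'woSt' → valid
String 2: 'mC=28IAU' → invalid (bad char(s): ['=']; '=' in middle)
String 3: 'Fw======' → invalid (6 pad chars (max 2))
String 4: 'dG=0dgea' → invalid (bad char(s): ['=']; '=' in middle)
String 5: '2cOrD61=' → invalid (bad trailing bits)

Answer: yes no no no no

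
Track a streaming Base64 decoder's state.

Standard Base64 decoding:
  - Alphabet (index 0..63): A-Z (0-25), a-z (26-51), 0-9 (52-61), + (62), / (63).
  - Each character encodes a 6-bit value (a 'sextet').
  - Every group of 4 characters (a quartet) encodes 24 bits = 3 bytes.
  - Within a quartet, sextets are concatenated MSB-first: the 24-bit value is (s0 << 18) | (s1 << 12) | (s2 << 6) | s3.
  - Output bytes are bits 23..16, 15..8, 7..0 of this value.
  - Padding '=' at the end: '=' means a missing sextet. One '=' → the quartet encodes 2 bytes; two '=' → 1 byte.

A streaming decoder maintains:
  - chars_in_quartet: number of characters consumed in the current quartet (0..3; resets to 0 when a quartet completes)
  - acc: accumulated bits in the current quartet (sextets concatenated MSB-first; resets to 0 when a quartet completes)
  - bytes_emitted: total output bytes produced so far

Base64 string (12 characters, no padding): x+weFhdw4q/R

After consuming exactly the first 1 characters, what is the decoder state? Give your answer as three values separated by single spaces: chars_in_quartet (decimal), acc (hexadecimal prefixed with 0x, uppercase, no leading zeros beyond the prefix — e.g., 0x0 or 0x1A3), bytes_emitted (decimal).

Answer: 1 0x31 0

Derivation:
After char 0 ('x'=49): chars_in_quartet=1 acc=0x31 bytes_emitted=0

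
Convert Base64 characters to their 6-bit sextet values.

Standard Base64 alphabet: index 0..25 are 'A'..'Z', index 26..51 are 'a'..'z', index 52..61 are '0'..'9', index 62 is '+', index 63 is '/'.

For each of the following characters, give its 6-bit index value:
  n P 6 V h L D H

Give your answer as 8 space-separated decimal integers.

Answer: 39 15 58 21 33 11 3 7

Derivation:
'n': a..z range, 26 + ord('n') − ord('a') = 39
'P': A..Z range, ord('P') − ord('A') = 15
'6': 0..9 range, 52 + ord('6') − ord('0') = 58
'V': A..Z range, ord('V') − ord('A') = 21
'h': a..z range, 26 + ord('h') − ord('a') = 33
'L': A..Z range, ord('L') − ord('A') = 11
'D': A..Z range, ord('D') − ord('A') = 3
'H': A..Z range, ord('H') − ord('A') = 7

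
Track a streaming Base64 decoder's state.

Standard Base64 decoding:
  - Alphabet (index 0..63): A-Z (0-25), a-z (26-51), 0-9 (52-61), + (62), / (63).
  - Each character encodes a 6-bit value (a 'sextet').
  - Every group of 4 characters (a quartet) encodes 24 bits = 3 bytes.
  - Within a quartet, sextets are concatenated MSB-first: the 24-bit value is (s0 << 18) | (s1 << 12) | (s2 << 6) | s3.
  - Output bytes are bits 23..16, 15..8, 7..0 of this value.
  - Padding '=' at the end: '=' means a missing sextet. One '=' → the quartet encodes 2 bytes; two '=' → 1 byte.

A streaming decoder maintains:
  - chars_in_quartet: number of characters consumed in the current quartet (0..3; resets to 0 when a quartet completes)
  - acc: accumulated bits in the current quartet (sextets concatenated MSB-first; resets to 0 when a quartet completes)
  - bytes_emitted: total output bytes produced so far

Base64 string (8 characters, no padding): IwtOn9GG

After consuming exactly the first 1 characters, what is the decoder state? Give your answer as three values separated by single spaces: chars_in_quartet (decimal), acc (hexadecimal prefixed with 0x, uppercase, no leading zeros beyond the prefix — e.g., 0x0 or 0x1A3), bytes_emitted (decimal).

After char 0 ('I'=8): chars_in_quartet=1 acc=0x8 bytes_emitted=0

Answer: 1 0x8 0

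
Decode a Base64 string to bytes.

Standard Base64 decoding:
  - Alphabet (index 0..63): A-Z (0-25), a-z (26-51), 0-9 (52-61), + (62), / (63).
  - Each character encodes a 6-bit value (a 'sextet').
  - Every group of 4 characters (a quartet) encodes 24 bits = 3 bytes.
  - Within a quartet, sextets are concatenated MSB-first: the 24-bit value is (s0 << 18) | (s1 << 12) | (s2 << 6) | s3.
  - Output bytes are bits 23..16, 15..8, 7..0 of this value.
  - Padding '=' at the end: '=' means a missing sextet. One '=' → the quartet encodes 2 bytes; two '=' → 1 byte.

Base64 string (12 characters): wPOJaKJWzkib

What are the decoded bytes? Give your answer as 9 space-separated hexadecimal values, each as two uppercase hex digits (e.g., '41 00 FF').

Answer: C0 F3 89 68 A2 56 CE 48 9B

Derivation:
After char 0 ('w'=48): chars_in_quartet=1 acc=0x30 bytes_emitted=0
After char 1 ('P'=15): chars_in_quartet=2 acc=0xC0F bytes_emitted=0
After char 2 ('O'=14): chars_in_quartet=3 acc=0x303CE bytes_emitted=0
After char 3 ('J'=9): chars_in_quartet=4 acc=0xC0F389 -> emit C0 F3 89, reset; bytes_emitted=3
After char 4 ('a'=26): chars_in_quartet=1 acc=0x1A bytes_emitted=3
After char 5 ('K'=10): chars_in_quartet=2 acc=0x68A bytes_emitted=3
After char 6 ('J'=9): chars_in_quartet=3 acc=0x1A289 bytes_emitted=3
After char 7 ('W'=22): chars_in_quartet=4 acc=0x68A256 -> emit 68 A2 56, reset; bytes_emitted=6
After char 8 ('z'=51): chars_in_quartet=1 acc=0x33 bytes_emitted=6
After char 9 ('k'=36): chars_in_quartet=2 acc=0xCE4 bytes_emitted=6
After char 10 ('i'=34): chars_in_quartet=3 acc=0x33922 bytes_emitted=6
After char 11 ('b'=27): chars_in_quartet=4 acc=0xCE489B -> emit CE 48 9B, reset; bytes_emitted=9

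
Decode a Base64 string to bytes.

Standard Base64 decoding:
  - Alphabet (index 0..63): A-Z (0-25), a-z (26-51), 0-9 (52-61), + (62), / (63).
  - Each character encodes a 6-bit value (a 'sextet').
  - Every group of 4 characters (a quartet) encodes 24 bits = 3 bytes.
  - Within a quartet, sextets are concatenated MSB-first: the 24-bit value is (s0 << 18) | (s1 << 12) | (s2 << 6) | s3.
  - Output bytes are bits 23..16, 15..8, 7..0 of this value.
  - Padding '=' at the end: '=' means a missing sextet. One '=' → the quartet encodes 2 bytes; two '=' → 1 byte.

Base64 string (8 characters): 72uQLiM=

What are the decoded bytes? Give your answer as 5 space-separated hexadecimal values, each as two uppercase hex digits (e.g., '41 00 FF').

After char 0 ('7'=59): chars_in_quartet=1 acc=0x3B bytes_emitted=0
After char 1 ('2'=54): chars_in_quartet=2 acc=0xEF6 bytes_emitted=0
After char 2 ('u'=46): chars_in_quartet=3 acc=0x3BDAE bytes_emitted=0
After char 3 ('Q'=16): chars_in_quartet=4 acc=0xEF6B90 -> emit EF 6B 90, reset; bytes_emitted=3
After char 4 ('L'=11): chars_in_quartet=1 acc=0xB bytes_emitted=3
After char 5 ('i'=34): chars_in_quartet=2 acc=0x2E2 bytes_emitted=3
After char 6 ('M'=12): chars_in_quartet=3 acc=0xB88C bytes_emitted=3
Padding '=': partial quartet acc=0xB88C -> emit 2E 23; bytes_emitted=5

Answer: EF 6B 90 2E 23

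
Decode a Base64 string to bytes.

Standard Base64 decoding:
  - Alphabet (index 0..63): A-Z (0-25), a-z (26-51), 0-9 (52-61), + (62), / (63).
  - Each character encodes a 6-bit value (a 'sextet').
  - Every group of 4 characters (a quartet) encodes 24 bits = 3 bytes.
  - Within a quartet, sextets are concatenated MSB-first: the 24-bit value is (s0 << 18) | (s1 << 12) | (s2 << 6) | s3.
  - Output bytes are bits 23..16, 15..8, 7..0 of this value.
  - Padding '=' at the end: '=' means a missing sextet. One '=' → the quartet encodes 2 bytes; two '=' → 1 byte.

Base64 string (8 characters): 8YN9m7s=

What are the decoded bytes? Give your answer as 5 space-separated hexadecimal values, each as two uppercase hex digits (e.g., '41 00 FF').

Answer: F1 83 7D 9B BB

Derivation:
After char 0 ('8'=60): chars_in_quartet=1 acc=0x3C bytes_emitted=0
After char 1 ('Y'=24): chars_in_quartet=2 acc=0xF18 bytes_emitted=0
After char 2 ('N'=13): chars_in_quartet=3 acc=0x3C60D bytes_emitted=0
After char 3 ('9'=61): chars_in_quartet=4 acc=0xF1837D -> emit F1 83 7D, reset; bytes_emitted=3
After char 4 ('m'=38): chars_in_quartet=1 acc=0x26 bytes_emitted=3
After char 5 ('7'=59): chars_in_quartet=2 acc=0x9BB bytes_emitted=3
After char 6 ('s'=44): chars_in_quartet=3 acc=0x26EEC bytes_emitted=3
Padding '=': partial quartet acc=0x26EEC -> emit 9B BB; bytes_emitted=5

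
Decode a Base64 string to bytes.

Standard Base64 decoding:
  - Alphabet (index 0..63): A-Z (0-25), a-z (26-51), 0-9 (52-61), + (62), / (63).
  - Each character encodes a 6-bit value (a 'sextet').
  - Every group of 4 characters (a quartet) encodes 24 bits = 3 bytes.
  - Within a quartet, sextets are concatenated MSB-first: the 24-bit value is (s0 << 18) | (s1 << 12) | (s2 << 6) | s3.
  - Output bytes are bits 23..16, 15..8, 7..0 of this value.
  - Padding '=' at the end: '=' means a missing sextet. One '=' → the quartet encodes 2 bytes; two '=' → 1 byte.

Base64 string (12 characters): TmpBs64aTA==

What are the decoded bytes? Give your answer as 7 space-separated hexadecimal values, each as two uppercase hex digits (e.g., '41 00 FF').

Answer: 4E 6A 41 B3 AE 1A 4C

Derivation:
After char 0 ('T'=19): chars_in_quartet=1 acc=0x13 bytes_emitted=0
After char 1 ('m'=38): chars_in_quartet=2 acc=0x4E6 bytes_emitted=0
After char 2 ('p'=41): chars_in_quartet=3 acc=0x139A9 bytes_emitted=0
After char 3 ('B'=1): chars_in_quartet=4 acc=0x4E6A41 -> emit 4E 6A 41, reset; bytes_emitted=3
After char 4 ('s'=44): chars_in_quartet=1 acc=0x2C bytes_emitted=3
After char 5 ('6'=58): chars_in_quartet=2 acc=0xB3A bytes_emitted=3
After char 6 ('4'=56): chars_in_quartet=3 acc=0x2CEB8 bytes_emitted=3
After char 7 ('a'=26): chars_in_quartet=4 acc=0xB3AE1A -> emit B3 AE 1A, reset; bytes_emitted=6
After char 8 ('T'=19): chars_in_quartet=1 acc=0x13 bytes_emitted=6
After char 9 ('A'=0): chars_in_quartet=2 acc=0x4C0 bytes_emitted=6
Padding '==': partial quartet acc=0x4C0 -> emit 4C; bytes_emitted=7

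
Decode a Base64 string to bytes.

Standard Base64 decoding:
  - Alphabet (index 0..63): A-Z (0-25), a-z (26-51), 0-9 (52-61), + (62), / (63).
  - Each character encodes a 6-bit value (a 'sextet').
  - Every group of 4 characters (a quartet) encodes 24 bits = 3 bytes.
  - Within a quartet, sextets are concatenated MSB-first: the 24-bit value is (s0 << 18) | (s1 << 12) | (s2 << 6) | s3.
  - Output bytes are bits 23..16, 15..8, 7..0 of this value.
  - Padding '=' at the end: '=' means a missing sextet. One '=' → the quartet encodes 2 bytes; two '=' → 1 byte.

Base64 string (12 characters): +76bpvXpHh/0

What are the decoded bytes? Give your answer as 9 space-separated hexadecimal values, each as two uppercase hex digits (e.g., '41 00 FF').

After char 0 ('+'=62): chars_in_quartet=1 acc=0x3E bytes_emitted=0
After char 1 ('7'=59): chars_in_quartet=2 acc=0xFBB bytes_emitted=0
After char 2 ('6'=58): chars_in_quartet=3 acc=0x3EEFA bytes_emitted=0
After char 3 ('b'=27): chars_in_quartet=4 acc=0xFBBE9B -> emit FB BE 9B, reset; bytes_emitted=3
After char 4 ('p'=41): chars_in_quartet=1 acc=0x29 bytes_emitted=3
After char 5 ('v'=47): chars_in_quartet=2 acc=0xA6F bytes_emitted=3
After char 6 ('X'=23): chars_in_quartet=3 acc=0x29BD7 bytes_emitted=3
After char 7 ('p'=41): chars_in_quartet=4 acc=0xA6F5E9 -> emit A6 F5 E9, reset; bytes_emitted=6
After char 8 ('H'=7): chars_in_quartet=1 acc=0x7 bytes_emitted=6
After char 9 ('h'=33): chars_in_quartet=2 acc=0x1E1 bytes_emitted=6
After char 10 ('/'=63): chars_in_quartet=3 acc=0x787F bytes_emitted=6
After char 11 ('0'=52): chars_in_quartet=4 acc=0x1E1FF4 -> emit 1E 1F F4, reset; bytes_emitted=9

Answer: FB BE 9B A6 F5 E9 1E 1F F4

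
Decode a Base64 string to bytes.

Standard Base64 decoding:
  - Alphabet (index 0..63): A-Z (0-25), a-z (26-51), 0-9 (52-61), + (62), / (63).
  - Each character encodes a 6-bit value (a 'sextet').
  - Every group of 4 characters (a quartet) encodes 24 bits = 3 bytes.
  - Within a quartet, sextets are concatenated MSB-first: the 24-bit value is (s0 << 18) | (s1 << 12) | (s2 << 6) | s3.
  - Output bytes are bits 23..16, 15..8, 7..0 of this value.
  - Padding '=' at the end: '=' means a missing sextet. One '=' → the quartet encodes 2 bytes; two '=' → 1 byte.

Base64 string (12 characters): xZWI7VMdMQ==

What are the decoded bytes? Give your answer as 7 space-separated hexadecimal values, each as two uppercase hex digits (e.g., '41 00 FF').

Answer: C5 95 88 ED 53 1D 31

Derivation:
After char 0 ('x'=49): chars_in_quartet=1 acc=0x31 bytes_emitted=0
After char 1 ('Z'=25): chars_in_quartet=2 acc=0xC59 bytes_emitted=0
After char 2 ('W'=22): chars_in_quartet=3 acc=0x31656 bytes_emitted=0
After char 3 ('I'=8): chars_in_quartet=4 acc=0xC59588 -> emit C5 95 88, reset; bytes_emitted=3
After char 4 ('7'=59): chars_in_quartet=1 acc=0x3B bytes_emitted=3
After char 5 ('V'=21): chars_in_quartet=2 acc=0xED5 bytes_emitted=3
After char 6 ('M'=12): chars_in_quartet=3 acc=0x3B54C bytes_emitted=3
After char 7 ('d'=29): chars_in_quartet=4 acc=0xED531D -> emit ED 53 1D, reset; bytes_emitted=6
After char 8 ('M'=12): chars_in_quartet=1 acc=0xC bytes_emitted=6
After char 9 ('Q'=16): chars_in_quartet=2 acc=0x310 bytes_emitted=6
Padding '==': partial quartet acc=0x310 -> emit 31; bytes_emitted=7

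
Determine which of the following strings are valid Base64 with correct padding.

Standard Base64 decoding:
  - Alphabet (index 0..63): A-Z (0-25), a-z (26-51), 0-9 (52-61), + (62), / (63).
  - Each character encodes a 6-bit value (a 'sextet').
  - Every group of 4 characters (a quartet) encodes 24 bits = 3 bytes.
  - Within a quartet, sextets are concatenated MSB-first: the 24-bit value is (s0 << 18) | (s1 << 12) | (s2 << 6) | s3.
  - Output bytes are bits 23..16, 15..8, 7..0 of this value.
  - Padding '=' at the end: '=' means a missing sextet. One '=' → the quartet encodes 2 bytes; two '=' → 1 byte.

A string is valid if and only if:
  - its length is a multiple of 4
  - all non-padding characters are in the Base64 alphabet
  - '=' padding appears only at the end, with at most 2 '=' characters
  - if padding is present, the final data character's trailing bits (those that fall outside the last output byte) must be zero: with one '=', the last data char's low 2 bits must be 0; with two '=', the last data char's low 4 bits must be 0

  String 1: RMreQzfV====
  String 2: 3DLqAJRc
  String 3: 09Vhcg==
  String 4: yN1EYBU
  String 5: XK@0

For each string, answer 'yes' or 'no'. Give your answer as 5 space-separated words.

Answer: no yes yes no no

Derivation:
String 1: 'RMreQzfV====' → invalid (4 pad chars (max 2))
String 2: '3DLqAJRc' → valid
String 3: '09Vhcg==' → valid
String 4: 'yN1EYBU' → invalid (len=7 not mult of 4)
String 5: 'XK@0' → invalid (bad char(s): ['@'])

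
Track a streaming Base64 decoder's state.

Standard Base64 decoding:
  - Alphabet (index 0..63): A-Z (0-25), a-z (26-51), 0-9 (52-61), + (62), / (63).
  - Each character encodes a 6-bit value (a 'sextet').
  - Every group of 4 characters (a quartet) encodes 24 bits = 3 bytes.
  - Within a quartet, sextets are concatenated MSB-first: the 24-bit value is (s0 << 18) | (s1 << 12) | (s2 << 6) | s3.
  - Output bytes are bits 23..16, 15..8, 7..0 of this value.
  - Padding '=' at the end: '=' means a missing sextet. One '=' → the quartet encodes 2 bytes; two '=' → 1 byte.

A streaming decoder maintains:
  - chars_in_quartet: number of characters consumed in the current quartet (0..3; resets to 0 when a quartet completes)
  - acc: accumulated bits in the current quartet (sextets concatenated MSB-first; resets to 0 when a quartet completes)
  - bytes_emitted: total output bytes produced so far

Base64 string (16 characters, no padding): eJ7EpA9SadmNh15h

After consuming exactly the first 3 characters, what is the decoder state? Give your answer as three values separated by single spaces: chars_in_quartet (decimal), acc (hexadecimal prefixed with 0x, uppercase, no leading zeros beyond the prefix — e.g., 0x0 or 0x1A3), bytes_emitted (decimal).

Answer: 3 0x1E27B 0

Derivation:
After char 0 ('e'=30): chars_in_quartet=1 acc=0x1E bytes_emitted=0
After char 1 ('J'=9): chars_in_quartet=2 acc=0x789 bytes_emitted=0
After char 2 ('7'=59): chars_in_quartet=3 acc=0x1E27B bytes_emitted=0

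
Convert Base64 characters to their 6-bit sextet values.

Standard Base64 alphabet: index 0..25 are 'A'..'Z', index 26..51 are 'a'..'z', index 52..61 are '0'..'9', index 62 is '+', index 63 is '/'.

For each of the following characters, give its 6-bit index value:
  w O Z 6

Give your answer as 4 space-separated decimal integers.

'w': a..z range, 26 + ord('w') − ord('a') = 48
'O': A..Z range, ord('O') − ord('A') = 14
'Z': A..Z range, ord('Z') − ord('A') = 25
'6': 0..9 range, 52 + ord('6') − ord('0') = 58

Answer: 48 14 25 58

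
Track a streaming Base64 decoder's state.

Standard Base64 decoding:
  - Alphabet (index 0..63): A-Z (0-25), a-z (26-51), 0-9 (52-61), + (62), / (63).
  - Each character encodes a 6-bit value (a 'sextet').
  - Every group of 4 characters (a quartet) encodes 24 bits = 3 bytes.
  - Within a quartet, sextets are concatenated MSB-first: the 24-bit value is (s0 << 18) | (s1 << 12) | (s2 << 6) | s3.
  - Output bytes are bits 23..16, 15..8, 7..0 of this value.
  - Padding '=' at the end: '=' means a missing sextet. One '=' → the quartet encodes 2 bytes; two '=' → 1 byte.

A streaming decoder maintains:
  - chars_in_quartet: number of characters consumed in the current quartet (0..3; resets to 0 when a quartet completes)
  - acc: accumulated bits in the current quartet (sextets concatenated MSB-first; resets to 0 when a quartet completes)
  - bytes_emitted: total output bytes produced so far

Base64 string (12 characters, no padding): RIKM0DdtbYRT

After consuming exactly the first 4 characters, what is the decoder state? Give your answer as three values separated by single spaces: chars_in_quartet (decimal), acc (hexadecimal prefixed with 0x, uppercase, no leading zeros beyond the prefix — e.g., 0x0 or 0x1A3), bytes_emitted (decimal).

After char 0 ('R'=17): chars_in_quartet=1 acc=0x11 bytes_emitted=0
After char 1 ('I'=8): chars_in_quartet=2 acc=0x448 bytes_emitted=0
After char 2 ('K'=10): chars_in_quartet=3 acc=0x1120A bytes_emitted=0
After char 3 ('M'=12): chars_in_quartet=4 acc=0x44828C -> emit 44 82 8C, reset; bytes_emitted=3

Answer: 0 0x0 3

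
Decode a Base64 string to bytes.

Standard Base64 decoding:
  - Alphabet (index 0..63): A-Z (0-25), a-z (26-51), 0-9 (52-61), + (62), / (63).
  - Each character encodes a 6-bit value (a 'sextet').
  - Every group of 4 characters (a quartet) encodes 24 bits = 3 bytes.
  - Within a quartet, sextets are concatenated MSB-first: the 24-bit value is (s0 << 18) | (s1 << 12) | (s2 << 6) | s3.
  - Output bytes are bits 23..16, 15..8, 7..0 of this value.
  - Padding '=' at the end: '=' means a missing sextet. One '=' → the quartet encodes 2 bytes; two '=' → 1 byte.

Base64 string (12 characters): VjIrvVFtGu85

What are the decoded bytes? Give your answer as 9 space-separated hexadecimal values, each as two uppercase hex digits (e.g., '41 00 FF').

After char 0 ('V'=21): chars_in_quartet=1 acc=0x15 bytes_emitted=0
After char 1 ('j'=35): chars_in_quartet=2 acc=0x563 bytes_emitted=0
After char 2 ('I'=8): chars_in_quartet=3 acc=0x158C8 bytes_emitted=0
After char 3 ('r'=43): chars_in_quartet=4 acc=0x56322B -> emit 56 32 2B, reset; bytes_emitted=3
After char 4 ('v'=47): chars_in_quartet=1 acc=0x2F bytes_emitted=3
After char 5 ('V'=21): chars_in_quartet=2 acc=0xBD5 bytes_emitted=3
After char 6 ('F'=5): chars_in_quartet=3 acc=0x2F545 bytes_emitted=3
After char 7 ('t'=45): chars_in_quartet=4 acc=0xBD516D -> emit BD 51 6D, reset; bytes_emitted=6
After char 8 ('G'=6): chars_in_quartet=1 acc=0x6 bytes_emitted=6
After char 9 ('u'=46): chars_in_quartet=2 acc=0x1AE bytes_emitted=6
After char 10 ('8'=60): chars_in_quartet=3 acc=0x6BBC bytes_emitted=6
After char 11 ('5'=57): chars_in_quartet=4 acc=0x1AEF39 -> emit 1A EF 39, reset; bytes_emitted=9

Answer: 56 32 2B BD 51 6D 1A EF 39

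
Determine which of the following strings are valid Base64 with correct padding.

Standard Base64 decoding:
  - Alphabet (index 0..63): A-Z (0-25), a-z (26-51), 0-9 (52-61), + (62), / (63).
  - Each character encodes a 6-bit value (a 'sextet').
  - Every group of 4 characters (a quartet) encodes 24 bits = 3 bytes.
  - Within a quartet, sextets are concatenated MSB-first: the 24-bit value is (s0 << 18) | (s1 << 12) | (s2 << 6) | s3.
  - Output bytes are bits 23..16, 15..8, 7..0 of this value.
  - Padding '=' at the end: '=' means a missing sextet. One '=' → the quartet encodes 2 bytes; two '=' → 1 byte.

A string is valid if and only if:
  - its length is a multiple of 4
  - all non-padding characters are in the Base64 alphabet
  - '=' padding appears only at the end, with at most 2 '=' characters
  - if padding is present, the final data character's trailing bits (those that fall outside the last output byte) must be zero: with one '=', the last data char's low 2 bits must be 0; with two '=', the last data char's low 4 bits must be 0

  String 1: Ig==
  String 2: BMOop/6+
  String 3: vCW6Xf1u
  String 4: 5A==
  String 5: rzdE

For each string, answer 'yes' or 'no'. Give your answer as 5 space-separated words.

Answer: yes yes yes yes yes

Derivation:
String 1: 'Ig==' → valid
String 2: 'BMOop/6+' → valid
String 3: 'vCW6Xf1u' → valid
String 4: '5A==' → valid
String 5: 'rzdE' → valid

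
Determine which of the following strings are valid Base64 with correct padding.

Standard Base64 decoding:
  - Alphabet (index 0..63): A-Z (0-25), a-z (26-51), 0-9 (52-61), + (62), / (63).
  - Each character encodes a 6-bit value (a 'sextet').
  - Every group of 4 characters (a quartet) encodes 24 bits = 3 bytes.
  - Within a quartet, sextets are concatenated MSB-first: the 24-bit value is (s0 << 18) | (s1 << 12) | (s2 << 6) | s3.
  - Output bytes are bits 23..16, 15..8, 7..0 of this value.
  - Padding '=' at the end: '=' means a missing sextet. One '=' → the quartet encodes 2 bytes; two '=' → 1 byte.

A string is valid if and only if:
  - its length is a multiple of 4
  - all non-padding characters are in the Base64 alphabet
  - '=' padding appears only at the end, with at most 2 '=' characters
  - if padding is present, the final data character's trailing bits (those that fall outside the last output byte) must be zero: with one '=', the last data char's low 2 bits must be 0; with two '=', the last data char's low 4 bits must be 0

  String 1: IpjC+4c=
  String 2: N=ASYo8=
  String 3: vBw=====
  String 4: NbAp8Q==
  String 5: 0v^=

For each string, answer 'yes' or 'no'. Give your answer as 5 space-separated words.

Answer: yes no no yes no

Derivation:
String 1: 'IpjC+4c=' → valid
String 2: 'N=ASYo8=' → invalid (bad char(s): ['=']; '=' in middle)
String 3: 'vBw=====' → invalid (5 pad chars (max 2))
String 4: 'NbAp8Q==' → valid
String 5: '0v^=' → invalid (bad char(s): ['^'])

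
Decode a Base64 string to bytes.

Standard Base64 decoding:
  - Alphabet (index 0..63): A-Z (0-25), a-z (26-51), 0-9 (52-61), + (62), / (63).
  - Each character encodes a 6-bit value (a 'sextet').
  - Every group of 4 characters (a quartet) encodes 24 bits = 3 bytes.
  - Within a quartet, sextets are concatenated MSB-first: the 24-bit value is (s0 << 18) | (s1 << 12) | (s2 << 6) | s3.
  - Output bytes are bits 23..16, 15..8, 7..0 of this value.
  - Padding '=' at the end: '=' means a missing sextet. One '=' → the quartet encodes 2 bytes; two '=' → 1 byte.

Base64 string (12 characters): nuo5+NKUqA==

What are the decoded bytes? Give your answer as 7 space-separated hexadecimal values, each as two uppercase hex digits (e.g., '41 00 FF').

Answer: 9E EA 39 F8 D2 94 A8

Derivation:
After char 0 ('n'=39): chars_in_quartet=1 acc=0x27 bytes_emitted=0
After char 1 ('u'=46): chars_in_quartet=2 acc=0x9EE bytes_emitted=0
After char 2 ('o'=40): chars_in_quartet=3 acc=0x27BA8 bytes_emitted=0
After char 3 ('5'=57): chars_in_quartet=4 acc=0x9EEA39 -> emit 9E EA 39, reset; bytes_emitted=3
After char 4 ('+'=62): chars_in_quartet=1 acc=0x3E bytes_emitted=3
After char 5 ('N'=13): chars_in_quartet=2 acc=0xF8D bytes_emitted=3
After char 6 ('K'=10): chars_in_quartet=3 acc=0x3E34A bytes_emitted=3
After char 7 ('U'=20): chars_in_quartet=4 acc=0xF8D294 -> emit F8 D2 94, reset; bytes_emitted=6
After char 8 ('q'=42): chars_in_quartet=1 acc=0x2A bytes_emitted=6
After char 9 ('A'=0): chars_in_quartet=2 acc=0xA80 bytes_emitted=6
Padding '==': partial quartet acc=0xA80 -> emit A8; bytes_emitted=7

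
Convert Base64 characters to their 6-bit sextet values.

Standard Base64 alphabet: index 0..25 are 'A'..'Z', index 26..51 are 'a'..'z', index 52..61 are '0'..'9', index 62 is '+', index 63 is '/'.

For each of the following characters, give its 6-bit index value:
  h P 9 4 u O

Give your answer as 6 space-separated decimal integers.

'h': a..z range, 26 + ord('h') − ord('a') = 33
'P': A..Z range, ord('P') − ord('A') = 15
'9': 0..9 range, 52 + ord('9') − ord('0') = 61
'4': 0..9 range, 52 + ord('4') − ord('0') = 56
'u': a..z range, 26 + ord('u') − ord('a') = 46
'O': A..Z range, ord('O') − ord('A') = 14

Answer: 33 15 61 56 46 14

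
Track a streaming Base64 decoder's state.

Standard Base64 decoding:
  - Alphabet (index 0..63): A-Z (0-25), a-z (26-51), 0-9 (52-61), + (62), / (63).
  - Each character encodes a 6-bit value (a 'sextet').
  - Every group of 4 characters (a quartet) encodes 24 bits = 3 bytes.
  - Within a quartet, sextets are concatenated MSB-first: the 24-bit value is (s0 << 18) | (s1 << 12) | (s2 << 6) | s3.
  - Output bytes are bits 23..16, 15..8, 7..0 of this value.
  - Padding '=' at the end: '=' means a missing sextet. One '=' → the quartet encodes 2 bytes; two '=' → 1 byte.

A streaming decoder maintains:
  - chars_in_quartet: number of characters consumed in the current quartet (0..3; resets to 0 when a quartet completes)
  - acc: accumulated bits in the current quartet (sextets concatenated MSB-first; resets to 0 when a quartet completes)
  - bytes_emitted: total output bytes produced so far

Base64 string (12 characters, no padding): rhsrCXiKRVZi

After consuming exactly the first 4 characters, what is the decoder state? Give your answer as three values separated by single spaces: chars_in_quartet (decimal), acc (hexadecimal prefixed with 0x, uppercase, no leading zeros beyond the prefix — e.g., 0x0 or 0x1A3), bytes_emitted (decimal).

Answer: 0 0x0 3

Derivation:
After char 0 ('r'=43): chars_in_quartet=1 acc=0x2B bytes_emitted=0
After char 1 ('h'=33): chars_in_quartet=2 acc=0xAE1 bytes_emitted=0
After char 2 ('s'=44): chars_in_quartet=3 acc=0x2B86C bytes_emitted=0
After char 3 ('r'=43): chars_in_quartet=4 acc=0xAE1B2B -> emit AE 1B 2B, reset; bytes_emitted=3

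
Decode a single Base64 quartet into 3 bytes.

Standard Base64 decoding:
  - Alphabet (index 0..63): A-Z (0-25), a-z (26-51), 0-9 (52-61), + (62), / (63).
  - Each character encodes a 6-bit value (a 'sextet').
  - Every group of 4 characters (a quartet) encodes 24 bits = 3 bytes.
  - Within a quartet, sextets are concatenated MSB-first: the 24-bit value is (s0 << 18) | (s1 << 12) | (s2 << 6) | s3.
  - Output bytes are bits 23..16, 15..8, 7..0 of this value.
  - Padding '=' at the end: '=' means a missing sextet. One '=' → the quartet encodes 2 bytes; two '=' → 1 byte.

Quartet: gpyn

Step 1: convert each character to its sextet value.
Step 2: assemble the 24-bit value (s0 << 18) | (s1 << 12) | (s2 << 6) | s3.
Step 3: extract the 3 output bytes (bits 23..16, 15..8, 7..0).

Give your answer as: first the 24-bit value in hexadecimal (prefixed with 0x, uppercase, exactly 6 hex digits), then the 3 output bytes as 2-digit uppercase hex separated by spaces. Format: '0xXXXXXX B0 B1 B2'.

Sextets: g=32, p=41, y=50, n=39
24-bit: (32<<18) | (41<<12) | (50<<6) | 39
      = 0x800000 | 0x029000 | 0x000C80 | 0x000027
      = 0x829CA7
Bytes: (v>>16)&0xFF=82, (v>>8)&0xFF=9C, v&0xFF=A7

Answer: 0x829CA7 82 9C A7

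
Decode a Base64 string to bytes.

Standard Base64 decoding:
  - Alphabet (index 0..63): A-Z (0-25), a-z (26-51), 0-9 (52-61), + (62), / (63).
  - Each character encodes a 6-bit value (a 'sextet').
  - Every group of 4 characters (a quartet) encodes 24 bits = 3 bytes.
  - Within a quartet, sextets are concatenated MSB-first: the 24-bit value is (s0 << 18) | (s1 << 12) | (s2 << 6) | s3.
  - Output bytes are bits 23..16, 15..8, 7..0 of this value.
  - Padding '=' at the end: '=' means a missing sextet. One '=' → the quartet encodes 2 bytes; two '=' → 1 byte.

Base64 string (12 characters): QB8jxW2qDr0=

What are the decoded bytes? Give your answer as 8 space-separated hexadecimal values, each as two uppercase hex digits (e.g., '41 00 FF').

After char 0 ('Q'=16): chars_in_quartet=1 acc=0x10 bytes_emitted=0
After char 1 ('B'=1): chars_in_quartet=2 acc=0x401 bytes_emitted=0
After char 2 ('8'=60): chars_in_quartet=3 acc=0x1007C bytes_emitted=0
After char 3 ('j'=35): chars_in_quartet=4 acc=0x401F23 -> emit 40 1F 23, reset; bytes_emitted=3
After char 4 ('x'=49): chars_in_quartet=1 acc=0x31 bytes_emitted=3
After char 5 ('W'=22): chars_in_quartet=2 acc=0xC56 bytes_emitted=3
After char 6 ('2'=54): chars_in_quartet=3 acc=0x315B6 bytes_emitted=3
After char 7 ('q'=42): chars_in_quartet=4 acc=0xC56DAA -> emit C5 6D AA, reset; bytes_emitted=6
After char 8 ('D'=3): chars_in_quartet=1 acc=0x3 bytes_emitted=6
After char 9 ('r'=43): chars_in_quartet=2 acc=0xEB bytes_emitted=6
After char 10 ('0'=52): chars_in_quartet=3 acc=0x3AF4 bytes_emitted=6
Padding '=': partial quartet acc=0x3AF4 -> emit 0E BD; bytes_emitted=8

Answer: 40 1F 23 C5 6D AA 0E BD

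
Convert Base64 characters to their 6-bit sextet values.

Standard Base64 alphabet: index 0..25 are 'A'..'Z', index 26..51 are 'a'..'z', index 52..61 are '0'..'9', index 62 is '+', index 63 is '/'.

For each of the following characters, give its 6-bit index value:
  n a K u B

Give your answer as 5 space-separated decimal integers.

'n': a..z range, 26 + ord('n') − ord('a') = 39
'a': a..z range, 26 + ord('a') − ord('a') = 26
'K': A..Z range, ord('K') − ord('A') = 10
'u': a..z range, 26 + ord('u') − ord('a') = 46
'B': A..Z range, ord('B') − ord('A') = 1

Answer: 39 26 10 46 1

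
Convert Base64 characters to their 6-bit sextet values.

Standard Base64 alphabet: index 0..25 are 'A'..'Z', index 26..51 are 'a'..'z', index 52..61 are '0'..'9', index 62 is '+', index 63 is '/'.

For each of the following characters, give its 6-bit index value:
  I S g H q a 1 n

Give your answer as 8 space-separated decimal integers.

'I': A..Z range, ord('I') − ord('A') = 8
'S': A..Z range, ord('S') − ord('A') = 18
'g': a..z range, 26 + ord('g') − ord('a') = 32
'H': A..Z range, ord('H') − ord('A') = 7
'q': a..z range, 26 + ord('q') − ord('a') = 42
'a': a..z range, 26 + ord('a') − ord('a') = 26
'1': 0..9 range, 52 + ord('1') − ord('0') = 53
'n': a..z range, 26 + ord('n') − ord('a') = 39

Answer: 8 18 32 7 42 26 53 39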